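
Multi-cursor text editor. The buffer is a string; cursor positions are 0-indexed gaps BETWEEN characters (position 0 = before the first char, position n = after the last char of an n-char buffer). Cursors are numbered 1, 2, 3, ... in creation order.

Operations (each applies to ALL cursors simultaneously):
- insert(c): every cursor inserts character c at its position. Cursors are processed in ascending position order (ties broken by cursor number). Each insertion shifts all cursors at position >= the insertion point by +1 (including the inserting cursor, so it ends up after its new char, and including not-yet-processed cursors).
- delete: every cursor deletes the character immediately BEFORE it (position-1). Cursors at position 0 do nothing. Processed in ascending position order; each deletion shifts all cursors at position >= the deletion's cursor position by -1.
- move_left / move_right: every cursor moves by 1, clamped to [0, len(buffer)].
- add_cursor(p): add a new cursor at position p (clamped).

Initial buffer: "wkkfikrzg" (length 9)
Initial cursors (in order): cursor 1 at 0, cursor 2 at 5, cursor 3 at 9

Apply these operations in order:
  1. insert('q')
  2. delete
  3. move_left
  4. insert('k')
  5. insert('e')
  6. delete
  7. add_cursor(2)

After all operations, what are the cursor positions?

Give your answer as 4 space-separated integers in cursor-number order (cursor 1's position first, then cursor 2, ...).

Answer: 1 6 11 2

Derivation:
After op 1 (insert('q')): buffer="qwkkfiqkrzgq" (len 12), cursors c1@1 c2@7 c3@12, authorship 1.....2....3
After op 2 (delete): buffer="wkkfikrzg" (len 9), cursors c1@0 c2@5 c3@9, authorship .........
After op 3 (move_left): buffer="wkkfikrzg" (len 9), cursors c1@0 c2@4 c3@8, authorship .........
After op 4 (insert('k')): buffer="kwkkfkikrzkg" (len 12), cursors c1@1 c2@6 c3@11, authorship 1....2....3.
After op 5 (insert('e')): buffer="kewkkfkeikrzkeg" (len 15), cursors c1@2 c2@8 c3@14, authorship 11....22....33.
After op 6 (delete): buffer="kwkkfkikrzkg" (len 12), cursors c1@1 c2@6 c3@11, authorship 1....2....3.
After op 7 (add_cursor(2)): buffer="kwkkfkikrzkg" (len 12), cursors c1@1 c4@2 c2@6 c3@11, authorship 1....2....3.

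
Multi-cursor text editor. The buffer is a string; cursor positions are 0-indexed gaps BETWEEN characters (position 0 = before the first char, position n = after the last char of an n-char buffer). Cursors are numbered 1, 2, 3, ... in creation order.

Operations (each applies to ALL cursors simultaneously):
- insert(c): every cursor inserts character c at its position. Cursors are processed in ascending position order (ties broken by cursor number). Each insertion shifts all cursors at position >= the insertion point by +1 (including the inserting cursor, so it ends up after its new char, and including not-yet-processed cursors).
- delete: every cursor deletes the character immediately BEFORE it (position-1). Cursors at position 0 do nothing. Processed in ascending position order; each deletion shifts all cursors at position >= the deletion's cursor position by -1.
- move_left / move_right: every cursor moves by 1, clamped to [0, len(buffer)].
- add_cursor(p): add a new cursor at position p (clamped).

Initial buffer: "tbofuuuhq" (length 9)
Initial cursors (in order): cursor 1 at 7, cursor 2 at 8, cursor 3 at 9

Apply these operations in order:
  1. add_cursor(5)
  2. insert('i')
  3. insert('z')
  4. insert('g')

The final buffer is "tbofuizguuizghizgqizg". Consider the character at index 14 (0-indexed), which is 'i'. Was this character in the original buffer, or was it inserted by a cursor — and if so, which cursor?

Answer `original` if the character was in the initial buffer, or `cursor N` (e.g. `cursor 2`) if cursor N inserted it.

After op 1 (add_cursor(5)): buffer="tbofuuuhq" (len 9), cursors c4@5 c1@7 c2@8 c3@9, authorship .........
After op 2 (insert('i')): buffer="tbofuiuuihiqi" (len 13), cursors c4@6 c1@9 c2@11 c3@13, authorship .....4..1.2.3
After op 3 (insert('z')): buffer="tbofuizuuizhizqiz" (len 17), cursors c4@7 c1@11 c2@14 c3@17, authorship .....44..11.22.33
After op 4 (insert('g')): buffer="tbofuizguuizghizgqizg" (len 21), cursors c4@8 c1@13 c2@17 c3@21, authorship .....444..111.222.333
Authorship (.=original, N=cursor N): . . . . . 4 4 4 . . 1 1 1 . 2 2 2 . 3 3 3
Index 14: author = 2

Answer: cursor 2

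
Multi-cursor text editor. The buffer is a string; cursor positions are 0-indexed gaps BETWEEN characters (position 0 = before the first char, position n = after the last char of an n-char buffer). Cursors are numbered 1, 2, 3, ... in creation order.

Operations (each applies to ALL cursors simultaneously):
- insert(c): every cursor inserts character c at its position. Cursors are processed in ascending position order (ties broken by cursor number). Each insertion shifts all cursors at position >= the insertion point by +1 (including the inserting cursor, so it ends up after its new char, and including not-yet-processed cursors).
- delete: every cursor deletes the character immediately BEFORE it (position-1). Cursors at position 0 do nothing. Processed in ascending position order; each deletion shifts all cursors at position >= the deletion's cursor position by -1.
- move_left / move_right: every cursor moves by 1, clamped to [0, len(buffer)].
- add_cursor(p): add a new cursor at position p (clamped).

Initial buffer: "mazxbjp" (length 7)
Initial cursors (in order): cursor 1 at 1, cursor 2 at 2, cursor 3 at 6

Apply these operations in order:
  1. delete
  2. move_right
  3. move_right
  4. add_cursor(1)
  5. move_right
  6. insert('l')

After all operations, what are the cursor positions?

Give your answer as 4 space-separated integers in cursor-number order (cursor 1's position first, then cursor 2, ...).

After op 1 (delete): buffer="zxbp" (len 4), cursors c1@0 c2@0 c3@3, authorship ....
After op 2 (move_right): buffer="zxbp" (len 4), cursors c1@1 c2@1 c3@4, authorship ....
After op 3 (move_right): buffer="zxbp" (len 4), cursors c1@2 c2@2 c3@4, authorship ....
After op 4 (add_cursor(1)): buffer="zxbp" (len 4), cursors c4@1 c1@2 c2@2 c3@4, authorship ....
After op 5 (move_right): buffer="zxbp" (len 4), cursors c4@2 c1@3 c2@3 c3@4, authorship ....
After op 6 (insert('l')): buffer="zxlbllpl" (len 8), cursors c4@3 c1@6 c2@6 c3@8, authorship ..4.12.3

Answer: 6 6 8 3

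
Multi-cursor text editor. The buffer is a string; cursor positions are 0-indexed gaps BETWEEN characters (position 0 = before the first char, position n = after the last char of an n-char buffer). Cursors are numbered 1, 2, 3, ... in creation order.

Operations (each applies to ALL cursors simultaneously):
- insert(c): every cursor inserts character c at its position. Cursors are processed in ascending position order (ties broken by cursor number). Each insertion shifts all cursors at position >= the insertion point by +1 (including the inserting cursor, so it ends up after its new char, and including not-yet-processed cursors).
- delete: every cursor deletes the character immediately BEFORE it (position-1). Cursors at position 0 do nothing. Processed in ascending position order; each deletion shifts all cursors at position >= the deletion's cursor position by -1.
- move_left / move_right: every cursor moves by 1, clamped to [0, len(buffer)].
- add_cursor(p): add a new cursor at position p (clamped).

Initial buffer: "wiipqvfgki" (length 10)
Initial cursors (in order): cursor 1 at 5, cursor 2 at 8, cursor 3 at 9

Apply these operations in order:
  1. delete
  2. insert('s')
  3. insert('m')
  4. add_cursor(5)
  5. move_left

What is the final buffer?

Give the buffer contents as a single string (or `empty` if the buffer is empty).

After op 1 (delete): buffer="wiipvfi" (len 7), cursors c1@4 c2@6 c3@6, authorship .......
After op 2 (insert('s')): buffer="wiipsvfssi" (len 10), cursors c1@5 c2@9 c3@9, authorship ....1..23.
After op 3 (insert('m')): buffer="wiipsmvfssmmi" (len 13), cursors c1@6 c2@12 c3@12, authorship ....11..2323.
After op 4 (add_cursor(5)): buffer="wiipsmvfssmmi" (len 13), cursors c4@5 c1@6 c2@12 c3@12, authorship ....11..2323.
After op 5 (move_left): buffer="wiipsmvfssmmi" (len 13), cursors c4@4 c1@5 c2@11 c3@11, authorship ....11..2323.

Answer: wiipsmvfssmmi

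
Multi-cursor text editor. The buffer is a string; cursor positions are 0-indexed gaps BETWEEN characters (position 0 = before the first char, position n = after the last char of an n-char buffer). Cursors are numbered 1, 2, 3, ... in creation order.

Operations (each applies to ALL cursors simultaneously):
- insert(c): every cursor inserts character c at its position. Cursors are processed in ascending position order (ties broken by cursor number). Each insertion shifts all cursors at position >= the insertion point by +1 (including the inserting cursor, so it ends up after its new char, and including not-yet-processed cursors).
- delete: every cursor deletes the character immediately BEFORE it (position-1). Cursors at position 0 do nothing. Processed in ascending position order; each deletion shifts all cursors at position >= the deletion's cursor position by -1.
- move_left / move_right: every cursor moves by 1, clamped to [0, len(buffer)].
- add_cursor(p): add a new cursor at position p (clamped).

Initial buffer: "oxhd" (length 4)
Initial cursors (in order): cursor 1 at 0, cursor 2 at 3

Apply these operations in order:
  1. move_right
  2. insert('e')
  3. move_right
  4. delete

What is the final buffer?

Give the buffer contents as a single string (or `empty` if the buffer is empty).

After op 1 (move_right): buffer="oxhd" (len 4), cursors c1@1 c2@4, authorship ....
After op 2 (insert('e')): buffer="oexhde" (len 6), cursors c1@2 c2@6, authorship .1...2
After op 3 (move_right): buffer="oexhde" (len 6), cursors c1@3 c2@6, authorship .1...2
After op 4 (delete): buffer="oehd" (len 4), cursors c1@2 c2@4, authorship .1..

Answer: oehd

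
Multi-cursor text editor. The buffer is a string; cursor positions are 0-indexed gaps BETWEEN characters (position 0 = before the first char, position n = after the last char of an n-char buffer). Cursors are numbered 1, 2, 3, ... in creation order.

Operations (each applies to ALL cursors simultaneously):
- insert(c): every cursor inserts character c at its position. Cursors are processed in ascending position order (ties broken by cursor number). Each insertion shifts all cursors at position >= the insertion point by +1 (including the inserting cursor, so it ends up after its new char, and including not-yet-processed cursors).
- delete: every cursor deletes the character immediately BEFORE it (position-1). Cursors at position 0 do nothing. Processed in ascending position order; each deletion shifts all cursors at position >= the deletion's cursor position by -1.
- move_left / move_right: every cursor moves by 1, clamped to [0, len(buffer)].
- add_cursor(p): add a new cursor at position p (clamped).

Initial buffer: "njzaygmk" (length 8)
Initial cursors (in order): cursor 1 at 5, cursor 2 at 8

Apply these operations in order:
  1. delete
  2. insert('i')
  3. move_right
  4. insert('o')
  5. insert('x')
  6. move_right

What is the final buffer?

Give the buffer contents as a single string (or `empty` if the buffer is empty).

Answer: njzaigoxmiox

Derivation:
After op 1 (delete): buffer="njzagm" (len 6), cursors c1@4 c2@6, authorship ......
After op 2 (insert('i')): buffer="njzaigmi" (len 8), cursors c1@5 c2@8, authorship ....1..2
After op 3 (move_right): buffer="njzaigmi" (len 8), cursors c1@6 c2@8, authorship ....1..2
After op 4 (insert('o')): buffer="njzaigomio" (len 10), cursors c1@7 c2@10, authorship ....1.1.22
After op 5 (insert('x')): buffer="njzaigoxmiox" (len 12), cursors c1@8 c2@12, authorship ....1.11.222
After op 6 (move_right): buffer="njzaigoxmiox" (len 12), cursors c1@9 c2@12, authorship ....1.11.222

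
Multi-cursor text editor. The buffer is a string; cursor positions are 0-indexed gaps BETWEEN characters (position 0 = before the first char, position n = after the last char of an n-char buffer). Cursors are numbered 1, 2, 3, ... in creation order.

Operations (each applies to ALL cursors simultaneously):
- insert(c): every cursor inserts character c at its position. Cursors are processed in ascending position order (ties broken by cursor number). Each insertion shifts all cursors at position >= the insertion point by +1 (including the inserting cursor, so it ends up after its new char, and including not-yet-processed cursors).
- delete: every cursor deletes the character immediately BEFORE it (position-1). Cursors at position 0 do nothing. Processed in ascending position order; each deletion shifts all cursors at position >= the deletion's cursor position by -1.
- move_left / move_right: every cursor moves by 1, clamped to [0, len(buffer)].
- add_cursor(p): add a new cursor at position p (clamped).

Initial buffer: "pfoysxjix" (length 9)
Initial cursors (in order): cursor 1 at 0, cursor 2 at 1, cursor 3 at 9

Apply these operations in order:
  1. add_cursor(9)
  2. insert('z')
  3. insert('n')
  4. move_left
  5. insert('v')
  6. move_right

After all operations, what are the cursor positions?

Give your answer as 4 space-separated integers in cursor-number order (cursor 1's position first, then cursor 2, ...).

Answer: 3 7 21 21

Derivation:
After op 1 (add_cursor(9)): buffer="pfoysxjix" (len 9), cursors c1@0 c2@1 c3@9 c4@9, authorship .........
After op 2 (insert('z')): buffer="zpzfoysxjixzz" (len 13), cursors c1@1 c2@3 c3@13 c4@13, authorship 1.2........34
After op 3 (insert('n')): buffer="znpznfoysxjixzznn" (len 17), cursors c1@2 c2@5 c3@17 c4@17, authorship 11.22........3434
After op 4 (move_left): buffer="znpznfoysxjixzznn" (len 17), cursors c1@1 c2@4 c3@16 c4@16, authorship 11.22........3434
After op 5 (insert('v')): buffer="zvnpzvnfoysxjixzznvvn" (len 21), cursors c1@2 c2@6 c3@20 c4@20, authorship 111.222........343344
After op 6 (move_right): buffer="zvnpzvnfoysxjixzznvvn" (len 21), cursors c1@3 c2@7 c3@21 c4@21, authorship 111.222........343344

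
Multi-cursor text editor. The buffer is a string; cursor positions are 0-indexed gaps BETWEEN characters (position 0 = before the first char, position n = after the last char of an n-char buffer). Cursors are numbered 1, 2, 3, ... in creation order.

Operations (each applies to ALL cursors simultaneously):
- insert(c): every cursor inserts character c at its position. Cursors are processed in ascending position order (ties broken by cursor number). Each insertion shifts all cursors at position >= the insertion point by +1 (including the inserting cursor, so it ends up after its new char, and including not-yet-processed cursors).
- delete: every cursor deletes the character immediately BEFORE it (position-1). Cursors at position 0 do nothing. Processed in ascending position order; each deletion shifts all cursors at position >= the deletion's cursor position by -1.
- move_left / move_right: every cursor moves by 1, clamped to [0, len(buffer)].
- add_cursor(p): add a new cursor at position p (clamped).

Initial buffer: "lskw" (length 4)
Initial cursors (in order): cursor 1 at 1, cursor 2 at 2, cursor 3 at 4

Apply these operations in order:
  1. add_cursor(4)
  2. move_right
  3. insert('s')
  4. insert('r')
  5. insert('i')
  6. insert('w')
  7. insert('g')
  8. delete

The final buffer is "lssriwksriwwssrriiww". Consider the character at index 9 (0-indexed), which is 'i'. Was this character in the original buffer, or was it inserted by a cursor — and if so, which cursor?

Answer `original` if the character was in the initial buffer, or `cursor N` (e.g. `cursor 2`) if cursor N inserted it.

After op 1 (add_cursor(4)): buffer="lskw" (len 4), cursors c1@1 c2@2 c3@4 c4@4, authorship ....
After op 2 (move_right): buffer="lskw" (len 4), cursors c1@2 c2@3 c3@4 c4@4, authorship ....
After op 3 (insert('s')): buffer="lsskswss" (len 8), cursors c1@3 c2@5 c3@8 c4@8, authorship ..1.2.34
After op 4 (insert('r')): buffer="lssrksrwssrr" (len 12), cursors c1@4 c2@7 c3@12 c4@12, authorship ..11.22.3434
After op 5 (insert('i')): buffer="lssriksriwssrrii" (len 16), cursors c1@5 c2@9 c3@16 c4@16, authorship ..111.222.343434
After op 6 (insert('w')): buffer="lssriwksriwwssrriiww" (len 20), cursors c1@6 c2@11 c3@20 c4@20, authorship ..1111.2222.34343434
After op 7 (insert('g')): buffer="lssriwgksriwgwssrriiwwgg" (len 24), cursors c1@7 c2@13 c3@24 c4@24, authorship ..11111.22222.3434343434
After op 8 (delete): buffer="lssriwksriwwssrriiww" (len 20), cursors c1@6 c2@11 c3@20 c4@20, authorship ..1111.2222.34343434
Authorship (.=original, N=cursor N): . . 1 1 1 1 . 2 2 2 2 . 3 4 3 4 3 4 3 4
Index 9: author = 2

Answer: cursor 2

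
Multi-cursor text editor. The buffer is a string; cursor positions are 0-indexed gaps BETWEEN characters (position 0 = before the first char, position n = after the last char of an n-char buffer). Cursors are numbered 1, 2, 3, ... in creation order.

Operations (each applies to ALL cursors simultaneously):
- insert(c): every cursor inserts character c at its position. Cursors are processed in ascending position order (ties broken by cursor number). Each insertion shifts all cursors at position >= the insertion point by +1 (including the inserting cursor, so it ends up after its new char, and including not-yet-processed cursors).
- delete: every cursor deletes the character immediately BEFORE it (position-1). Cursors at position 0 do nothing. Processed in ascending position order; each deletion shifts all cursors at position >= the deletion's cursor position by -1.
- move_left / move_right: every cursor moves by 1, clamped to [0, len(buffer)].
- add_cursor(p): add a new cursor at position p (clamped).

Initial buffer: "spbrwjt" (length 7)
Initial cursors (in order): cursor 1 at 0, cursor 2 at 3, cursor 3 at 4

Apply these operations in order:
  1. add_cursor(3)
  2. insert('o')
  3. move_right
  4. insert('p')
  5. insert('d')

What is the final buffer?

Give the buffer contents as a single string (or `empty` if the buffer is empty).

After op 1 (add_cursor(3)): buffer="spbrwjt" (len 7), cursors c1@0 c2@3 c4@3 c3@4, authorship .......
After op 2 (insert('o')): buffer="ospboorowjt" (len 11), cursors c1@1 c2@6 c4@6 c3@8, authorship 1...24.3...
After op 3 (move_right): buffer="ospboorowjt" (len 11), cursors c1@2 c2@7 c4@7 c3@9, authorship 1...24.3...
After op 4 (insert('p')): buffer="osppboorppowpjt" (len 15), cursors c1@3 c2@10 c4@10 c3@13, authorship 1.1..24.243.3..
After op 5 (insert('d')): buffer="ospdpboorppddowpdjt" (len 19), cursors c1@4 c2@13 c4@13 c3@17, authorship 1.11..24.24243.33..

Answer: ospdpboorppddowpdjt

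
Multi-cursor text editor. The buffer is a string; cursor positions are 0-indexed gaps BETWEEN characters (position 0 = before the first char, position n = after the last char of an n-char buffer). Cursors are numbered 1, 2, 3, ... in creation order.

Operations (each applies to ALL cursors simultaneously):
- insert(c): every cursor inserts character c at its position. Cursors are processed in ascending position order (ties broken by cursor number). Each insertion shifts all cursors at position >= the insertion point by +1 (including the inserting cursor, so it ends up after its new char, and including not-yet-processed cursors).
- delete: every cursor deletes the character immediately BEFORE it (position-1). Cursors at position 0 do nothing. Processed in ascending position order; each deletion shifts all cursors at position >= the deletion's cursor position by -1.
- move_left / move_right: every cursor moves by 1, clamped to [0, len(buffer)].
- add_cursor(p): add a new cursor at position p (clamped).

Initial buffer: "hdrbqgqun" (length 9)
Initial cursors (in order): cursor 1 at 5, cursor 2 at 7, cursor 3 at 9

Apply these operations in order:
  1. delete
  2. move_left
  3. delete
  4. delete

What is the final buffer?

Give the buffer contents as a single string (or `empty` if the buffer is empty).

After op 1 (delete): buffer="hdrbgu" (len 6), cursors c1@4 c2@5 c3@6, authorship ......
After op 2 (move_left): buffer="hdrbgu" (len 6), cursors c1@3 c2@4 c3@5, authorship ......
After op 3 (delete): buffer="hdu" (len 3), cursors c1@2 c2@2 c3@2, authorship ...
After op 4 (delete): buffer="u" (len 1), cursors c1@0 c2@0 c3@0, authorship .

Answer: u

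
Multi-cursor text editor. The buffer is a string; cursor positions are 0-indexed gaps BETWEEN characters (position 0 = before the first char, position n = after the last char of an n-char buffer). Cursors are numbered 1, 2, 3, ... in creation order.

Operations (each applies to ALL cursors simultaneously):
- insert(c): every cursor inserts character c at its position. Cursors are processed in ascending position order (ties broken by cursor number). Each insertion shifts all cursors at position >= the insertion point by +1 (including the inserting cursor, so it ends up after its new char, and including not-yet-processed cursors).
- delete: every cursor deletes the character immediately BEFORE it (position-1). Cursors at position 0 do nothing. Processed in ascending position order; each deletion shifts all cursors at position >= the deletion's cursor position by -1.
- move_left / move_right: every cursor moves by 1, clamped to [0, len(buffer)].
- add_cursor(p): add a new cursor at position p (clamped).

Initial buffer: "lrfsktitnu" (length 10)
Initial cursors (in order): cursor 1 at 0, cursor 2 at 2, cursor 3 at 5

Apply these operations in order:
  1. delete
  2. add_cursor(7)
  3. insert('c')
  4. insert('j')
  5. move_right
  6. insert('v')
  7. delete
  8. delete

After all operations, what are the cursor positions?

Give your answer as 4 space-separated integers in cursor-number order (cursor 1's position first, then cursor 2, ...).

Answer: 2 4 7 12

Derivation:
After op 1 (delete): buffer="lfstitnu" (len 8), cursors c1@0 c2@1 c3@3, authorship ........
After op 2 (add_cursor(7)): buffer="lfstitnu" (len 8), cursors c1@0 c2@1 c3@3 c4@7, authorship ........
After op 3 (insert('c')): buffer="clcfsctitncu" (len 12), cursors c1@1 c2@3 c3@6 c4@11, authorship 1.2..3....4.
After op 4 (insert('j')): buffer="cjlcjfscjtitncju" (len 16), cursors c1@2 c2@5 c3@9 c4@15, authorship 11.22..33....44.
After op 5 (move_right): buffer="cjlcjfscjtitncju" (len 16), cursors c1@3 c2@6 c3@10 c4@16, authorship 11.22..33....44.
After op 6 (insert('v')): buffer="cjlvcjfvscjtvitncjuv" (len 20), cursors c1@4 c2@8 c3@13 c4@20, authorship 11.122.2.33.3...44.4
After op 7 (delete): buffer="cjlcjfscjtitncju" (len 16), cursors c1@3 c2@6 c3@10 c4@16, authorship 11.22..33....44.
After op 8 (delete): buffer="cjcjscjitncj" (len 12), cursors c1@2 c2@4 c3@7 c4@12, authorship 1122.33...44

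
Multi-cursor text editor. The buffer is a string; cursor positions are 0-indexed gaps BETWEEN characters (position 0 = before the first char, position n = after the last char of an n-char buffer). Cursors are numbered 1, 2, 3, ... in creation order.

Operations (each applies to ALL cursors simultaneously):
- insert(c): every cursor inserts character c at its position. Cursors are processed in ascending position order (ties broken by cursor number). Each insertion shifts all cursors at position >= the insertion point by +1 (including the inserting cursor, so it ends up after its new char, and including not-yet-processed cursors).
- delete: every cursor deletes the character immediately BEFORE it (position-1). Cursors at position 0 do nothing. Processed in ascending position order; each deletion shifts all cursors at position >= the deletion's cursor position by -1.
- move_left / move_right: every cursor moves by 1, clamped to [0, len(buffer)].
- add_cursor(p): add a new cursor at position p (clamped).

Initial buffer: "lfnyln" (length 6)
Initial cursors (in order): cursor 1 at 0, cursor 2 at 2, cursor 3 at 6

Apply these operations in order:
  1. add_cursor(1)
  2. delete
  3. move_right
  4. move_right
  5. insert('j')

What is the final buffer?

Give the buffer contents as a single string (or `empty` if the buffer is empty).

After op 1 (add_cursor(1)): buffer="lfnyln" (len 6), cursors c1@0 c4@1 c2@2 c3@6, authorship ......
After op 2 (delete): buffer="nyl" (len 3), cursors c1@0 c2@0 c4@0 c3@3, authorship ...
After op 3 (move_right): buffer="nyl" (len 3), cursors c1@1 c2@1 c4@1 c3@3, authorship ...
After op 4 (move_right): buffer="nyl" (len 3), cursors c1@2 c2@2 c4@2 c3@3, authorship ...
After op 5 (insert('j')): buffer="nyjjjlj" (len 7), cursors c1@5 c2@5 c4@5 c3@7, authorship ..124.3

Answer: nyjjjlj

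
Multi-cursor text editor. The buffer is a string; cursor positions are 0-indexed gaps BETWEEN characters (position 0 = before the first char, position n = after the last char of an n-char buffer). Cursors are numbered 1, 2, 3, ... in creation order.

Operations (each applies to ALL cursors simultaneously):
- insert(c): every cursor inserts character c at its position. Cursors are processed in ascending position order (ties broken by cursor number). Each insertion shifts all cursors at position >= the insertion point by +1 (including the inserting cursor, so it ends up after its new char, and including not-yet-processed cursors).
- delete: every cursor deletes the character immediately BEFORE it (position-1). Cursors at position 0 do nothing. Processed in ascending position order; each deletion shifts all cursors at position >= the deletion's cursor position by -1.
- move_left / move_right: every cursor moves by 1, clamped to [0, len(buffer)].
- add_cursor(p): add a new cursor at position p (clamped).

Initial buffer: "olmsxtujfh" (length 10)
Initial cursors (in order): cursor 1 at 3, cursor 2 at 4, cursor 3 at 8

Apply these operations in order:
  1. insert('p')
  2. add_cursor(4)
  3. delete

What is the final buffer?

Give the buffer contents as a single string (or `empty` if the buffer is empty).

After op 1 (insert('p')): buffer="olmpspxtujpfh" (len 13), cursors c1@4 c2@6 c3@11, authorship ...1.2....3..
After op 2 (add_cursor(4)): buffer="olmpspxtujpfh" (len 13), cursors c1@4 c4@4 c2@6 c3@11, authorship ...1.2....3..
After op 3 (delete): buffer="olsxtujfh" (len 9), cursors c1@2 c4@2 c2@3 c3@7, authorship .........

Answer: olsxtujfh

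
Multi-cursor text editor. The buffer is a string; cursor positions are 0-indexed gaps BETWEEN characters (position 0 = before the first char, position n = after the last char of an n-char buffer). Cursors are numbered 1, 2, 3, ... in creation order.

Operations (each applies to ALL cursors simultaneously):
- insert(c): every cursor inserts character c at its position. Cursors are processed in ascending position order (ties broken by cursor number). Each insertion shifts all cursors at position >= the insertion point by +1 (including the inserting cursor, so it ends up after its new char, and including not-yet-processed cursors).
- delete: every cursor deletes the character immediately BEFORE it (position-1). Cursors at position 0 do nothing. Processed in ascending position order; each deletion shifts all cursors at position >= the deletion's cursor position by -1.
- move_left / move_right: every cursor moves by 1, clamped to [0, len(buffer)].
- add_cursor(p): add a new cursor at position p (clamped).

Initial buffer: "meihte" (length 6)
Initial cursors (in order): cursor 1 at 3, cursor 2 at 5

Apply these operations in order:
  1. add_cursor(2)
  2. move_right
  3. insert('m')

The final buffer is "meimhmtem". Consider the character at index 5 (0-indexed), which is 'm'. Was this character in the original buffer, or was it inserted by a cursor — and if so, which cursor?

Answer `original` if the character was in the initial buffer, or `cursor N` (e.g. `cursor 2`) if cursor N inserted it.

Answer: cursor 1

Derivation:
After op 1 (add_cursor(2)): buffer="meihte" (len 6), cursors c3@2 c1@3 c2@5, authorship ......
After op 2 (move_right): buffer="meihte" (len 6), cursors c3@3 c1@4 c2@6, authorship ......
After op 3 (insert('m')): buffer="meimhmtem" (len 9), cursors c3@4 c1@6 c2@9, authorship ...3.1..2
Authorship (.=original, N=cursor N): . . . 3 . 1 . . 2
Index 5: author = 1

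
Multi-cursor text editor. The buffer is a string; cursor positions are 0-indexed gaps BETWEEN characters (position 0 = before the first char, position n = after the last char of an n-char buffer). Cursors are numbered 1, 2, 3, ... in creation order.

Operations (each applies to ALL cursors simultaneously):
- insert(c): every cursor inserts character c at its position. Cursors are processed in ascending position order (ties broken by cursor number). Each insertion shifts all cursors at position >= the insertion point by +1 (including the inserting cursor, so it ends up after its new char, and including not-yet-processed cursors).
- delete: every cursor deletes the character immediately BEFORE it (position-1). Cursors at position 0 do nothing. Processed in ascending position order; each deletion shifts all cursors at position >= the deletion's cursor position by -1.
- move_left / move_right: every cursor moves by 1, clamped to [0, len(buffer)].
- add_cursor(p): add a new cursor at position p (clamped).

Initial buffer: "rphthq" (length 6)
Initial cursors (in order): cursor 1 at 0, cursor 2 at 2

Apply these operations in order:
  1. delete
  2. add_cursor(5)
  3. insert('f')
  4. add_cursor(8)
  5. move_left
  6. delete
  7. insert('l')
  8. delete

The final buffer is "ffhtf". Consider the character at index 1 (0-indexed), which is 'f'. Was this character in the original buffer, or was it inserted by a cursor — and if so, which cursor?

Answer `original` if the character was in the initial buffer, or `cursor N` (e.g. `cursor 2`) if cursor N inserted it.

After op 1 (delete): buffer="rhthq" (len 5), cursors c1@0 c2@1, authorship .....
After op 2 (add_cursor(5)): buffer="rhthq" (len 5), cursors c1@0 c2@1 c3@5, authorship .....
After op 3 (insert('f')): buffer="frfhthqf" (len 8), cursors c1@1 c2@3 c3@8, authorship 1.2....3
After op 4 (add_cursor(8)): buffer="frfhthqf" (len 8), cursors c1@1 c2@3 c3@8 c4@8, authorship 1.2....3
After op 5 (move_left): buffer="frfhthqf" (len 8), cursors c1@0 c2@2 c3@7 c4@7, authorship 1.2....3
After op 6 (delete): buffer="ffhtf" (len 5), cursors c1@0 c2@1 c3@4 c4@4, authorship 12..3
After op 7 (insert('l')): buffer="lflfhtllf" (len 9), cursors c1@1 c2@3 c3@8 c4@8, authorship 1122..343
After op 8 (delete): buffer="ffhtf" (len 5), cursors c1@0 c2@1 c3@4 c4@4, authorship 12..3
Authorship (.=original, N=cursor N): 1 2 . . 3
Index 1: author = 2

Answer: cursor 2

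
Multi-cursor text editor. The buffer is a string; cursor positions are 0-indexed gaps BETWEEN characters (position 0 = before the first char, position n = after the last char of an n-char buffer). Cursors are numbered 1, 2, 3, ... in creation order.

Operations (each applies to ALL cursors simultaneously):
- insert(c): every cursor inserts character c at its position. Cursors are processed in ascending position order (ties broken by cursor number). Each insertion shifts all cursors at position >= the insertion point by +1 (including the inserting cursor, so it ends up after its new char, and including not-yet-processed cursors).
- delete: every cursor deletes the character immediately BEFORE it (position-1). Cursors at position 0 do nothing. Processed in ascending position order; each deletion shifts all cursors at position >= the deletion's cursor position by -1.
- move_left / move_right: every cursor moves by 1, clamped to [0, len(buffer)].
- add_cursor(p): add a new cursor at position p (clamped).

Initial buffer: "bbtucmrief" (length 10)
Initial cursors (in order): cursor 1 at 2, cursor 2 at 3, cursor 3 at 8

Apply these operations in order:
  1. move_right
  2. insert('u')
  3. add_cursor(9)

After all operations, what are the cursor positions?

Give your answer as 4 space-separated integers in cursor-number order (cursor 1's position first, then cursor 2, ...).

After op 1 (move_right): buffer="bbtucmrief" (len 10), cursors c1@3 c2@4 c3@9, authorship ..........
After op 2 (insert('u')): buffer="bbtuuucmrieuf" (len 13), cursors c1@4 c2@6 c3@12, authorship ...1.2.....3.
After op 3 (add_cursor(9)): buffer="bbtuuucmrieuf" (len 13), cursors c1@4 c2@6 c4@9 c3@12, authorship ...1.2.....3.

Answer: 4 6 12 9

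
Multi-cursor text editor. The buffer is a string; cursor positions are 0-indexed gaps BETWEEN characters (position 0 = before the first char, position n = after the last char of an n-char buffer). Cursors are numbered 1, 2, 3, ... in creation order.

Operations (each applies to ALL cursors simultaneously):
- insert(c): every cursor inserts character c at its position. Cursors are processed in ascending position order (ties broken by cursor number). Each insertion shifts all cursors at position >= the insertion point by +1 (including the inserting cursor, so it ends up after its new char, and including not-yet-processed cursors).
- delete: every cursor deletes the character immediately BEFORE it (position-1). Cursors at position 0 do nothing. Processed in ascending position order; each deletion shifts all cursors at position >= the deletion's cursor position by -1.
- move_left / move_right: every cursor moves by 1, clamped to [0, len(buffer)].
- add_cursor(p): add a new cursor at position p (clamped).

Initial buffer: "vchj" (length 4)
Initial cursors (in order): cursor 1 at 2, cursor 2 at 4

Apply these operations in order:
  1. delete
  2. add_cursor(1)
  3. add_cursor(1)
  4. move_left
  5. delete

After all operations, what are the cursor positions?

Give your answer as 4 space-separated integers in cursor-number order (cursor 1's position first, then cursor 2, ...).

After op 1 (delete): buffer="vh" (len 2), cursors c1@1 c2@2, authorship ..
After op 2 (add_cursor(1)): buffer="vh" (len 2), cursors c1@1 c3@1 c2@2, authorship ..
After op 3 (add_cursor(1)): buffer="vh" (len 2), cursors c1@1 c3@1 c4@1 c2@2, authorship ..
After op 4 (move_left): buffer="vh" (len 2), cursors c1@0 c3@0 c4@0 c2@1, authorship ..
After op 5 (delete): buffer="h" (len 1), cursors c1@0 c2@0 c3@0 c4@0, authorship .

Answer: 0 0 0 0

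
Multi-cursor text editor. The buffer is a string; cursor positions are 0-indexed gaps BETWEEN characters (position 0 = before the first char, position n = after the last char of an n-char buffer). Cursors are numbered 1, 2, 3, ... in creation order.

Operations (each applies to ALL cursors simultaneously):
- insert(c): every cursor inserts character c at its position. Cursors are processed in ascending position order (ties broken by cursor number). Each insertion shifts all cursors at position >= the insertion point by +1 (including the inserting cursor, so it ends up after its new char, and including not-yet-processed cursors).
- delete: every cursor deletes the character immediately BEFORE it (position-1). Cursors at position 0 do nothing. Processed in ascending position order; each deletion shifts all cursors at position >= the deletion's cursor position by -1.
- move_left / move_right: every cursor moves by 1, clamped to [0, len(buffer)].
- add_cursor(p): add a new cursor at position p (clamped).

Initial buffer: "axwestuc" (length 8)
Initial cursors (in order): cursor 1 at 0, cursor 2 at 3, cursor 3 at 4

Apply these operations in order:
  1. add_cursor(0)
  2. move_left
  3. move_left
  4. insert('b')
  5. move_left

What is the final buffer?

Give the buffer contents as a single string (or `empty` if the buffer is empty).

Answer: bbabxbwestuc

Derivation:
After op 1 (add_cursor(0)): buffer="axwestuc" (len 8), cursors c1@0 c4@0 c2@3 c3@4, authorship ........
After op 2 (move_left): buffer="axwestuc" (len 8), cursors c1@0 c4@0 c2@2 c3@3, authorship ........
After op 3 (move_left): buffer="axwestuc" (len 8), cursors c1@0 c4@0 c2@1 c3@2, authorship ........
After op 4 (insert('b')): buffer="bbabxbwestuc" (len 12), cursors c1@2 c4@2 c2@4 c3@6, authorship 14.2.3......
After op 5 (move_left): buffer="bbabxbwestuc" (len 12), cursors c1@1 c4@1 c2@3 c3@5, authorship 14.2.3......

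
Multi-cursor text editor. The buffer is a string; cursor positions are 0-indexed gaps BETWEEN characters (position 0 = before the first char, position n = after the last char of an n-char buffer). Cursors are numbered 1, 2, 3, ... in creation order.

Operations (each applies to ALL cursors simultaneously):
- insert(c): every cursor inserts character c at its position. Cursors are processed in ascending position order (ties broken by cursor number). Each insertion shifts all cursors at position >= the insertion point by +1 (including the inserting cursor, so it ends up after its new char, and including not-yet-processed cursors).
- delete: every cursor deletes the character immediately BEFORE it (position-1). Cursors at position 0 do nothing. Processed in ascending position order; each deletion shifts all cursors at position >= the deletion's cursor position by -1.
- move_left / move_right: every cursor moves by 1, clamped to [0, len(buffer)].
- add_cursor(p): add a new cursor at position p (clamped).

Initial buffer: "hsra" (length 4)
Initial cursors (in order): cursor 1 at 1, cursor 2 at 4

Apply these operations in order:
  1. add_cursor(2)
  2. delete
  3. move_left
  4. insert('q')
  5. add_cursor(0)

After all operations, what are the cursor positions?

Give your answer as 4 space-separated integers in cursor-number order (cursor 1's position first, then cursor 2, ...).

Answer: 3 3 3 0

Derivation:
After op 1 (add_cursor(2)): buffer="hsra" (len 4), cursors c1@1 c3@2 c2@4, authorship ....
After op 2 (delete): buffer="r" (len 1), cursors c1@0 c3@0 c2@1, authorship .
After op 3 (move_left): buffer="r" (len 1), cursors c1@0 c2@0 c3@0, authorship .
After op 4 (insert('q')): buffer="qqqr" (len 4), cursors c1@3 c2@3 c3@3, authorship 123.
After op 5 (add_cursor(0)): buffer="qqqr" (len 4), cursors c4@0 c1@3 c2@3 c3@3, authorship 123.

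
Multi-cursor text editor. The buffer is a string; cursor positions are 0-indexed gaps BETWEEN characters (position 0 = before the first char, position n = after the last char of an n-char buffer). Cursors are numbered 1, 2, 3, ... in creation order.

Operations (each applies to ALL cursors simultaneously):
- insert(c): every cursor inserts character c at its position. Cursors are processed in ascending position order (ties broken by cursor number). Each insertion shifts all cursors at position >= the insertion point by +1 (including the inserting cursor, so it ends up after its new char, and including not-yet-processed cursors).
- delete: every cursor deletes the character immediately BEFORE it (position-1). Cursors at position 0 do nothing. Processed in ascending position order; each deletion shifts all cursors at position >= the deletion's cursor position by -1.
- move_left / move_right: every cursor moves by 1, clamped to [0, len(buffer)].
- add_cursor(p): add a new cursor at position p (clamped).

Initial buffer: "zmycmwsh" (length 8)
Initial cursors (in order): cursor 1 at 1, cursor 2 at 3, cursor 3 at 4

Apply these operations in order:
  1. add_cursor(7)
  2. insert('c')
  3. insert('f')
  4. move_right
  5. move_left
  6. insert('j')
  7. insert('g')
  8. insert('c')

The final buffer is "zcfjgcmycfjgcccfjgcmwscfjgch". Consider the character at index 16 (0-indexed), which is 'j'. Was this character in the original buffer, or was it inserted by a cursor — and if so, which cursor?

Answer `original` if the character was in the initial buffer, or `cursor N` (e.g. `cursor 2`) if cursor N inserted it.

Answer: cursor 3

Derivation:
After op 1 (add_cursor(7)): buffer="zmycmwsh" (len 8), cursors c1@1 c2@3 c3@4 c4@7, authorship ........
After op 2 (insert('c')): buffer="zcmycccmwsch" (len 12), cursors c1@2 c2@5 c3@7 c4@11, authorship .1..2.3...4.
After op 3 (insert('f')): buffer="zcfmycfccfmwscfh" (len 16), cursors c1@3 c2@7 c3@10 c4@15, authorship .11..22.33...44.
After op 4 (move_right): buffer="zcfmycfccfmwscfh" (len 16), cursors c1@4 c2@8 c3@11 c4@16, authorship .11..22.33...44.
After op 5 (move_left): buffer="zcfmycfccfmwscfh" (len 16), cursors c1@3 c2@7 c3@10 c4@15, authorship .11..22.33...44.
After op 6 (insert('j')): buffer="zcfjmycfjccfjmwscfjh" (len 20), cursors c1@4 c2@9 c3@13 c4@19, authorship .111..222.333...444.
After op 7 (insert('g')): buffer="zcfjgmycfjgccfjgmwscfjgh" (len 24), cursors c1@5 c2@11 c3@16 c4@23, authorship .1111..2222.3333...4444.
After op 8 (insert('c')): buffer="zcfjgcmycfjgcccfjgcmwscfjgch" (len 28), cursors c1@6 c2@13 c3@19 c4@27, authorship .11111..22222.33333...44444.
Authorship (.=original, N=cursor N): . 1 1 1 1 1 . . 2 2 2 2 2 . 3 3 3 3 3 . . . 4 4 4 4 4 .
Index 16: author = 3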